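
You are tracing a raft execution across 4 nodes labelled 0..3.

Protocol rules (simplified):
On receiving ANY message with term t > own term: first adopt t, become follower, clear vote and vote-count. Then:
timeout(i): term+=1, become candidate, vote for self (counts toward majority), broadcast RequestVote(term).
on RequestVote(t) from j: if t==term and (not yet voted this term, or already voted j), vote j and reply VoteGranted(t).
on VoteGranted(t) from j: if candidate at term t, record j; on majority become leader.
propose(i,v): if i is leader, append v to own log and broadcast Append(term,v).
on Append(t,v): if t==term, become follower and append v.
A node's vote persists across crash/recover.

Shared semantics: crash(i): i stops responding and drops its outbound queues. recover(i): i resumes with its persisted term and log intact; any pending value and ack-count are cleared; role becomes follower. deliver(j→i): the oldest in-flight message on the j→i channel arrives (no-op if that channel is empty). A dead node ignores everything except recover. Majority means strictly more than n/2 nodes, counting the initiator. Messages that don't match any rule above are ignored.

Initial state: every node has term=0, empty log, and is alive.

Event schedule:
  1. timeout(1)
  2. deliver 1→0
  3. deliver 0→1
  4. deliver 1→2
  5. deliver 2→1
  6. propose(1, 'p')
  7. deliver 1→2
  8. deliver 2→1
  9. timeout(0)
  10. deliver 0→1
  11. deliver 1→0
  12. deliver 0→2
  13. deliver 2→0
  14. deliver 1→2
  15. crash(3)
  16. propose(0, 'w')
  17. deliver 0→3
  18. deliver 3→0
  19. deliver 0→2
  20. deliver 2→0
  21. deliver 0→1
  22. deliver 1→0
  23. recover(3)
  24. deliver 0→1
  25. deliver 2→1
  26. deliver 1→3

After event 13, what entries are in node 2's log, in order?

step 1 timeout(1): 1={cand,t=1,log=-}
step 2 deliver 1→0: 0={foll,t=1,log=-}
step 3 deliver 0→1: —
step 4 deliver 1→2: 2={foll,t=1,log=-}
step 5 deliver 2→1: 1={lead,t=1,log=-}
step 6 propose(1,'p'): 1={lead,t=1,log=p}
step 7 deliver 1→2: 2={foll,t=1,log=p}
step 8 deliver 2→1: —
step 9 timeout(0): 0={cand,t=2,log=-}
step 10 deliver 0→1: 1={foll,t=2,log=p}
step 11 deliver 1→0: —
step 12 deliver 0→2: 2={foll,t=2,log=p}
step 13 deliver 2→0: —

p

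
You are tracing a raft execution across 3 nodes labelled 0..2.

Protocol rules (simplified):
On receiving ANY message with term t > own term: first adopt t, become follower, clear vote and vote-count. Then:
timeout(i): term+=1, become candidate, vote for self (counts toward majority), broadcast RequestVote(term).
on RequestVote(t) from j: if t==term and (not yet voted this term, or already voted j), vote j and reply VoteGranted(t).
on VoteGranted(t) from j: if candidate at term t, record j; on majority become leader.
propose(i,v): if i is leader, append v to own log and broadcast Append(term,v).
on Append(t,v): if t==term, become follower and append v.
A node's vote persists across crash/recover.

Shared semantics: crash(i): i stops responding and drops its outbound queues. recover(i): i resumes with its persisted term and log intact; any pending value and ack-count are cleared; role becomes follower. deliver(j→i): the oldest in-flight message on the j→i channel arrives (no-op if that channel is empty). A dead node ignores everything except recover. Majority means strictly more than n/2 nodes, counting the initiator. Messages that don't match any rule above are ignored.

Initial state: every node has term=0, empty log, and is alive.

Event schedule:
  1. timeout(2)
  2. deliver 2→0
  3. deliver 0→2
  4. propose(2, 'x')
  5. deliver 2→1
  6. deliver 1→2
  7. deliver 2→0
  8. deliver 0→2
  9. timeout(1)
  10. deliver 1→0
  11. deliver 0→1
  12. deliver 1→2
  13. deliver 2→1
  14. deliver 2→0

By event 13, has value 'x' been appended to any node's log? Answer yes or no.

e1 timeout(2): 2[cand,t=1,-]
e2 deliver 2→0: 0[foll,t=1,-]
e3 deliver 0→2: 2[lead,t=1,-]
e4 propose(2,'x'): 2[lead,t=1,x]
e5 deliver 2→1: 1[foll,t=1,-]
e6 deliver 1→2: ·
e7 deliver 2→0: 0[foll,t=1,x]
e8 deliver 0→2: ·
e9 timeout(1): 1[cand,t=2,-]
e10 deliver 1→0: 0[foll,t=2,x]
e11 deliver 0→1: 1[lead,t=2,-]
e12 deliver 1→2: 2[foll,t=2,x]
e13 deliver 2→1: ·

yes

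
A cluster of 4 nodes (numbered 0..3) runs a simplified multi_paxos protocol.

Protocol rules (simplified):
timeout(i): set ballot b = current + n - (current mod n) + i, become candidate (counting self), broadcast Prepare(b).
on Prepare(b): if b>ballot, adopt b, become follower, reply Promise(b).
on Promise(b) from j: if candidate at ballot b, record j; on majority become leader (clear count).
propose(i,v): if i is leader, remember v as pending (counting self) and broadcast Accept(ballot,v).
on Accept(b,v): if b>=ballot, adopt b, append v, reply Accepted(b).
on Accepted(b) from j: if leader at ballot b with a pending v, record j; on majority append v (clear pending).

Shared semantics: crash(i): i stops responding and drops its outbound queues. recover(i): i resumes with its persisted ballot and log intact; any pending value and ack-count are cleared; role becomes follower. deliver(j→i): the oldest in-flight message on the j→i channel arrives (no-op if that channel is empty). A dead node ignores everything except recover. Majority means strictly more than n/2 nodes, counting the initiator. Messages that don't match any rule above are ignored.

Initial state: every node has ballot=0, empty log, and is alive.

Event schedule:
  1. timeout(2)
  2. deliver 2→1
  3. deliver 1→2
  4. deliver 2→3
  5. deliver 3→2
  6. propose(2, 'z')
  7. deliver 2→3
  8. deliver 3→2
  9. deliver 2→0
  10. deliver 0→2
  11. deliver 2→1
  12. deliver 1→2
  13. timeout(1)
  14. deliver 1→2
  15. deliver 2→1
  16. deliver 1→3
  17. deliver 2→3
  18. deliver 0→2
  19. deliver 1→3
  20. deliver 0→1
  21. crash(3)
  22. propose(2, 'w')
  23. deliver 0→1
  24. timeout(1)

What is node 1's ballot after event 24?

1. timeout(2):  <2:cand b6 ->
2. deliver 2→1:  <1:foll b6 ->
3. deliver 1→2:  nop
4. deliver 2→3:  <3:foll b6 ->
5. deliver 3→2:  <2:lead b6 ->
6. propose(2,'z'):  nop
7. deliver 2→3:  <3:foll b6 z>
8. deliver 3→2:  nop
9. deliver 2→0:  <0:foll b6 ->
10. deliver 0→2:  nop
11. deliver 2→1:  <1:foll b6 z>
12. deliver 1→2:  <2:lead b6 z>
13. timeout(1):  <1:cand b9 z>
14. deliver 1→2:  <2:foll b9 z>
15. deliver 2→1:  nop
16. deliver 1→3:  <3:foll b9 z>
17. deliver 2→3:  nop
18. deliver 0→2:  nop
19. deliver 1→3:  nop
20. deliver 0→1:  nop
21. crash(3):  <3:✗foll b9 z>
22. propose(2,'w'):  nop
23. deliver 0→1:  nop
24. timeout(1):  <1:cand b13 z>

13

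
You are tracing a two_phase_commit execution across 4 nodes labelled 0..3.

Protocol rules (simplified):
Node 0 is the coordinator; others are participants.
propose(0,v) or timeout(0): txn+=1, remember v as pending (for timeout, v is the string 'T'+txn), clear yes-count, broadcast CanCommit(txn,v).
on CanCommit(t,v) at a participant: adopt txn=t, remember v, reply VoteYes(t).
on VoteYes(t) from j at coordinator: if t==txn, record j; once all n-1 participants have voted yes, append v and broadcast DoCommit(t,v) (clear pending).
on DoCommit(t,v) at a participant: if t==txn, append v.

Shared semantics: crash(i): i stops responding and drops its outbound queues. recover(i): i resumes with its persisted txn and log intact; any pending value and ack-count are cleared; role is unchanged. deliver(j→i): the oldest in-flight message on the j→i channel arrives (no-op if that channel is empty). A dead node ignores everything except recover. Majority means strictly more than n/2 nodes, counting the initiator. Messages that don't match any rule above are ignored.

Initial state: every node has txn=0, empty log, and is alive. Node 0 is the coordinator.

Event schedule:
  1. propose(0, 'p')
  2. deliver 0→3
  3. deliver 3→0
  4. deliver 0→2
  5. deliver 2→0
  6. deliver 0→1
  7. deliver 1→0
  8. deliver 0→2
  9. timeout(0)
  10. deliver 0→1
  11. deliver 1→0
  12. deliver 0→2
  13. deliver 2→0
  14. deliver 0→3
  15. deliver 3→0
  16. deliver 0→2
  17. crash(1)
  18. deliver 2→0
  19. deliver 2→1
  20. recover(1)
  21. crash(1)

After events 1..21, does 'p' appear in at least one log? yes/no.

e1 propose(0,'p'): 0[coor,t=1,-]
e2 deliver 0→3: 3[part,t=1,-]
e3 deliver 3→0: ·
e4 deliver 0→2: 2[part,t=1,-]
e5 deliver 2→0: ·
e6 deliver 0→1: 1[part,t=1,-]
e7 deliver 1→0: 0[coor,t=1,p]
e8 deliver 0→2: 2[part,t=1,p]
e9 timeout(0): 0[coor,t=2,p]
e10 deliver 0→1: 1[part,t=1,p]
e11 deliver 1→0: ·
e12 deliver 0→2: 2[part,t=2,p]
e13 deliver 2→0: ·
e14 deliver 0→3: 3[part,t=1,p]
e15 deliver 3→0: ·
e16 deliver 0→2: ·
e17 crash(1): 1[✗part,t=1,p]
e18 deliver 2→0: ·
e19 deliver 2→1: ·
e20 recover(1): 1[part,t=1,p]
e21 crash(1): 1[✗part,t=1,p]

yes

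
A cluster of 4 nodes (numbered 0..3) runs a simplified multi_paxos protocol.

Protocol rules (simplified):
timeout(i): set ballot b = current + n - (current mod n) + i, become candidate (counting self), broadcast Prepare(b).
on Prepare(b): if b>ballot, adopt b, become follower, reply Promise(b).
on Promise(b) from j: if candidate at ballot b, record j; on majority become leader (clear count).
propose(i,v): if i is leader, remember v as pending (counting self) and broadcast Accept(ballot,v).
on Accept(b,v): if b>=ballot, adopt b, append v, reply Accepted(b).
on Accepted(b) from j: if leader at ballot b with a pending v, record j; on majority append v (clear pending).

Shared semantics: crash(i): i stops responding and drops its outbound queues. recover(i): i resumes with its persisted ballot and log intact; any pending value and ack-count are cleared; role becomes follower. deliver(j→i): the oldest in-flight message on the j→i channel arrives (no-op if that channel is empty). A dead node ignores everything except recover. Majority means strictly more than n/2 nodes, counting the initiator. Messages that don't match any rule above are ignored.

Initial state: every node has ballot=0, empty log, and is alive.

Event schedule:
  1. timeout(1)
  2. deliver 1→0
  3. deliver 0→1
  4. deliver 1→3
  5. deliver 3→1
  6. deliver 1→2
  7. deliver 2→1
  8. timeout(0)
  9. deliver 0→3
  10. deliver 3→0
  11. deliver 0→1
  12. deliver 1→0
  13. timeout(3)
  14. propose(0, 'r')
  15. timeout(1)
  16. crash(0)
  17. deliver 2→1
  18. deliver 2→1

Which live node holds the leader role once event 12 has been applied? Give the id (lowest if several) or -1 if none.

0

step 1 timeout(1): 1={cand,b=5,log=-}
step 2 deliver 1→0: 0={foll,b=5,log=-}
step 3 deliver 0→1: —
step 4 deliver 1→3: 3={foll,b=5,log=-}
step 5 deliver 3→1: 1={lead,b=5,log=-}
step 6 deliver 1→2: 2={foll,b=5,log=-}
step 7 deliver 2→1: —
step 8 timeout(0): 0={cand,b=8,log=-}
step 9 deliver 0→3: 3={foll,b=8,log=-}
step 10 deliver 3→0: —
step 11 deliver 0→1: 1={foll,b=8,log=-}
step 12 deliver 1→0: 0={lead,b=8,log=-}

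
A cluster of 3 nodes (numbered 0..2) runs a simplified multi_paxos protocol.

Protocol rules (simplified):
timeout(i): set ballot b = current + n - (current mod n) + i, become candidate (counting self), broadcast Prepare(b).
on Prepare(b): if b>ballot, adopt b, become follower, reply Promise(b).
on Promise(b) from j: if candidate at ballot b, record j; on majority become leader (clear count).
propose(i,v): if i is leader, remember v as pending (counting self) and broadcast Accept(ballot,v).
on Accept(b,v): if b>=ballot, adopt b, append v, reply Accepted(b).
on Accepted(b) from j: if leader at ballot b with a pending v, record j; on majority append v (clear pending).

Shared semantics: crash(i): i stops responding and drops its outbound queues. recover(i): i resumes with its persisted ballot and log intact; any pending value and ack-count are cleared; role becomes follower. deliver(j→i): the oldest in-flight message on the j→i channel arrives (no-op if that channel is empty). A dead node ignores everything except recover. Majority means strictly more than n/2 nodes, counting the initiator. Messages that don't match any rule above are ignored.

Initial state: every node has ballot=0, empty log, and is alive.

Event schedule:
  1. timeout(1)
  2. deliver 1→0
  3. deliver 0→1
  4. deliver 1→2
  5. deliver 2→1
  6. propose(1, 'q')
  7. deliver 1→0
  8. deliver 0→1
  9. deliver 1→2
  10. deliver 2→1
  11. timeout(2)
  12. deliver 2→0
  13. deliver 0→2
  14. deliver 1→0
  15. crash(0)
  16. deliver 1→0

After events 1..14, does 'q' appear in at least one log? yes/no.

yes

[1] timeout(1) → N1(cand b4 [-])
[2] deliver 1→0 → N0(foll b4 [-])
[3] deliver 0→1 → N1(lead b4 [-])
[4] deliver 1→2 → N2(foll b4 [-])
[5] deliver 2→1 → ∅
[6] propose(1,'q') → ∅
[7] deliver 1→0 → N0(foll b4 [q])
[8] deliver 0→1 → N1(lead b4 [q])
[9] deliver 1→2 → N2(foll b4 [q])
[10] deliver 2→1 → ∅
[11] timeout(2) → N2(cand b8 [q])
[12] deliver 2→0 → N0(foll b8 [q])
[13] deliver 0→2 → N2(lead b8 [q])
[14] deliver 1→0 → ∅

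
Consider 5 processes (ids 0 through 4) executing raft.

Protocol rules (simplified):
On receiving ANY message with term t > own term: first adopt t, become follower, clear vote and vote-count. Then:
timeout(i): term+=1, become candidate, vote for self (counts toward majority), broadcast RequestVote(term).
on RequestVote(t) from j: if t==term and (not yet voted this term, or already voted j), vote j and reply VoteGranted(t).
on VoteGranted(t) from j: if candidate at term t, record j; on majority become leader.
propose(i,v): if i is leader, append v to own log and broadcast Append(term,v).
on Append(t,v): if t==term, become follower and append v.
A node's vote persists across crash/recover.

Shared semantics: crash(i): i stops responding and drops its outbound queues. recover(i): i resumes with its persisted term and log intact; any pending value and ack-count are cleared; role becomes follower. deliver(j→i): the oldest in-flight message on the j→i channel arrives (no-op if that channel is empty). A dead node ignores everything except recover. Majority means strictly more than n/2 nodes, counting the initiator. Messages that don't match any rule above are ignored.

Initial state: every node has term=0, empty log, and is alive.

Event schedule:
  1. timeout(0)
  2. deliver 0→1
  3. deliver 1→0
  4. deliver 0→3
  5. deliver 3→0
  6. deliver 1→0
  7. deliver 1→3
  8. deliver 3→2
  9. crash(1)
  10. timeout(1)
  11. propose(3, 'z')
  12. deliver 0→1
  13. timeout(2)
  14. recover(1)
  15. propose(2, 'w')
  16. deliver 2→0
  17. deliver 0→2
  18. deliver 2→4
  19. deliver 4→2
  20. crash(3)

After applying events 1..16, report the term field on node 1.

1

after 1 — timeout(0): n0:cand/t1/[-]
after 2 — deliver 0→1: n1:foll/t1/[-]
after 3 — deliver 1→0: ·
after 4 — deliver 0→3: n3:foll/t1/[-]
after 5 — deliver 3→0: n0:lead/t1/[-]
after 6 — deliver 1→0: ·
after 7 — deliver 1→3: ·
after 8 — deliver 3→2: ·
after 9 — crash(1): n1:✗foll/t1/[-]
after 10 — timeout(1): ·
after 11 — propose(3,'z'): ·
after 12 — deliver 0→1: ·
after 13 — timeout(2): n2:cand/t1/[-]
after 14 — recover(1): n1:foll/t1/[-]
after 15 — propose(2,'w'): ·
after 16 — deliver 2→0: ·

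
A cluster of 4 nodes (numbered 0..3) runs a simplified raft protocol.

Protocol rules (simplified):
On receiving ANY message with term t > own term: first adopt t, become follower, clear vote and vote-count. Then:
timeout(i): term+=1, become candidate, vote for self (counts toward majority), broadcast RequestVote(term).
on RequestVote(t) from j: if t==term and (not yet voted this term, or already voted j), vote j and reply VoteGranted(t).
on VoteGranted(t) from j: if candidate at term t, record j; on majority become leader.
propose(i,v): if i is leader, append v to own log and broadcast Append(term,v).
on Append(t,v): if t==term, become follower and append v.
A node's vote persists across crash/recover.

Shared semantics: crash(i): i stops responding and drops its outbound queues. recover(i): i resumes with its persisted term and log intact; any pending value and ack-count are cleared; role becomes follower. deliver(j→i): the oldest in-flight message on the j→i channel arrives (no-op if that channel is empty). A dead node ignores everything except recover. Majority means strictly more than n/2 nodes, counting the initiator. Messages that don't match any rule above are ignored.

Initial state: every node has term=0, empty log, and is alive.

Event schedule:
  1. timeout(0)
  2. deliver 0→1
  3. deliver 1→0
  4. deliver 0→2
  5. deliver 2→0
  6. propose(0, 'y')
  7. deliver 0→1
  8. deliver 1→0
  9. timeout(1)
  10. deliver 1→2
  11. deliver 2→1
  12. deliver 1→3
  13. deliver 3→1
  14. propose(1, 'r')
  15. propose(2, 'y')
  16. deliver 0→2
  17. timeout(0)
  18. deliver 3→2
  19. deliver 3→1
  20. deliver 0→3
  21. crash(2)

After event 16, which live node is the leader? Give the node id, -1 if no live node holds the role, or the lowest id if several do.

step 1 timeout(0): 0={cand,t=1,log=-}
step 2 deliver 0→1: 1={foll,t=1,log=-}
step 3 deliver 1→0: —
step 4 deliver 0→2: 2={foll,t=1,log=-}
step 5 deliver 2→0: 0={lead,t=1,log=-}
step 6 propose(0,'y'): 0={lead,t=1,log=y}
step 7 deliver 0→1: 1={foll,t=1,log=y}
step 8 deliver 1→0: —
step 9 timeout(1): 1={cand,t=2,log=y}
step 10 deliver 1→2: 2={foll,t=2,log=-}
step 11 deliver 2→1: —
step 12 deliver 1→3: 3={foll,t=2,log=-}
step 13 deliver 3→1: 1={lead,t=2,log=y}
step 14 propose(1,'r'): 1={lead,t=2,log=y,r}
step 15 propose(2,'y'): —
step 16 deliver 0→2: —

0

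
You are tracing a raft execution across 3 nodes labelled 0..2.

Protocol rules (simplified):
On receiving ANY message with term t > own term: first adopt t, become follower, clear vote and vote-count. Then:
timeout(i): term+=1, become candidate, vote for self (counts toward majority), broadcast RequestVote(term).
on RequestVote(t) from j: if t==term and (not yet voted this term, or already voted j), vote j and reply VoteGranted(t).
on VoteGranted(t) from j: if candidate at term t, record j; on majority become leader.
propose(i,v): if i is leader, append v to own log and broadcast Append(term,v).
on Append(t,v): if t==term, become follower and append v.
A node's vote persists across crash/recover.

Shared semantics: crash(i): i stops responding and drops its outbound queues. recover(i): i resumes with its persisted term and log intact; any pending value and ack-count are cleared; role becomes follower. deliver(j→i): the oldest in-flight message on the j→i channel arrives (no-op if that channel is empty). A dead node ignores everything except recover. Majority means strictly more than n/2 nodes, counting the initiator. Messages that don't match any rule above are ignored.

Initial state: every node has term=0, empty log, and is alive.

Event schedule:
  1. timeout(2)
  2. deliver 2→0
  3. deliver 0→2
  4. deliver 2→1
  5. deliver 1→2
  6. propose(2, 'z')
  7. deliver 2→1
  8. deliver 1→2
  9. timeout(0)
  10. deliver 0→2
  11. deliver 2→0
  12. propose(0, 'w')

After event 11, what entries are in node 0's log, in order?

1. timeout(2):  <2:cand t1 ->
2. deliver 2→0:  <0:foll t1 ->
3. deliver 0→2:  <2:lead t1 ->
4. deliver 2→1:  <1:foll t1 ->
5. deliver 1→2:  nop
6. propose(2,'z'):  <2:lead t1 z>
7. deliver 2→1:  <1:foll t1 z>
8. deliver 1→2:  nop
9. timeout(0):  <0:cand t2 ->
10. deliver 0→2:  <2:foll t2 z>
11. deliver 2→0:  nop

empty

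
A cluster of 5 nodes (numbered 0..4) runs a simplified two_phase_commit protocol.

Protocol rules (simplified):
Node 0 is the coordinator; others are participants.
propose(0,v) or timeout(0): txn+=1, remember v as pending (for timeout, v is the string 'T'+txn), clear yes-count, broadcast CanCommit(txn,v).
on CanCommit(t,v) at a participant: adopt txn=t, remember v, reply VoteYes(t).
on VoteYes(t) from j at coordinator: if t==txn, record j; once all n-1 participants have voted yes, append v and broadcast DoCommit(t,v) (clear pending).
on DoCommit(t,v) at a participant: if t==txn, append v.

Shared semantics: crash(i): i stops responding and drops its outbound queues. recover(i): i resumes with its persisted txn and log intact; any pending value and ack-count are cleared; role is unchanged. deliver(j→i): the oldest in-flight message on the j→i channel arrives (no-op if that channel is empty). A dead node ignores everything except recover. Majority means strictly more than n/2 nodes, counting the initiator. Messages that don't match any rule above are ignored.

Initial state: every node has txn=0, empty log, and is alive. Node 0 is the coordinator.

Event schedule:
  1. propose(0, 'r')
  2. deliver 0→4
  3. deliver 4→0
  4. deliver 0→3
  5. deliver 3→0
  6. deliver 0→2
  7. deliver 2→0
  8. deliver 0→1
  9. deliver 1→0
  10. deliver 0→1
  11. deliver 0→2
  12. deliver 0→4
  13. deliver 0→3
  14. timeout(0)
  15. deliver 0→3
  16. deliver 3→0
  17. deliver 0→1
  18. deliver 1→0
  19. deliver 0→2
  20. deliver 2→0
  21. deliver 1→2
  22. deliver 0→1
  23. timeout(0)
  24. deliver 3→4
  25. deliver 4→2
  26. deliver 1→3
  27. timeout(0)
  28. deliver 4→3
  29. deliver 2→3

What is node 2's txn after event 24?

2

[1] propose(0,'r') → N0(coor t1 [-])
[2] deliver 0→4 → N4(part t1 [-])
[3] deliver 4→0 → ∅
[4] deliver 0→3 → N3(part t1 [-])
[5] deliver 3→0 → ∅
[6] deliver 0→2 → N2(part t1 [-])
[7] deliver 2→0 → ∅
[8] deliver 0→1 → N1(part t1 [-])
[9] deliver 1→0 → N0(coor t1 [r])
[10] deliver 0→1 → N1(part t1 [r])
[11] deliver 0→2 → N2(part t1 [r])
[12] deliver 0→4 → N4(part t1 [r])
[13] deliver 0→3 → N3(part t1 [r])
[14] timeout(0) → N0(coor t2 [r])
[15] deliver 0→3 → N3(part t2 [r])
[16] deliver 3→0 → ∅
[17] deliver 0→1 → N1(part t2 [r])
[18] deliver 1→0 → ∅
[19] deliver 0→2 → N2(part t2 [r])
[20] deliver 2→0 → ∅
[21] deliver 1→2 → ∅
[22] deliver 0→1 → ∅
[23] timeout(0) → N0(coor t3 [r])
[24] deliver 3→4 → ∅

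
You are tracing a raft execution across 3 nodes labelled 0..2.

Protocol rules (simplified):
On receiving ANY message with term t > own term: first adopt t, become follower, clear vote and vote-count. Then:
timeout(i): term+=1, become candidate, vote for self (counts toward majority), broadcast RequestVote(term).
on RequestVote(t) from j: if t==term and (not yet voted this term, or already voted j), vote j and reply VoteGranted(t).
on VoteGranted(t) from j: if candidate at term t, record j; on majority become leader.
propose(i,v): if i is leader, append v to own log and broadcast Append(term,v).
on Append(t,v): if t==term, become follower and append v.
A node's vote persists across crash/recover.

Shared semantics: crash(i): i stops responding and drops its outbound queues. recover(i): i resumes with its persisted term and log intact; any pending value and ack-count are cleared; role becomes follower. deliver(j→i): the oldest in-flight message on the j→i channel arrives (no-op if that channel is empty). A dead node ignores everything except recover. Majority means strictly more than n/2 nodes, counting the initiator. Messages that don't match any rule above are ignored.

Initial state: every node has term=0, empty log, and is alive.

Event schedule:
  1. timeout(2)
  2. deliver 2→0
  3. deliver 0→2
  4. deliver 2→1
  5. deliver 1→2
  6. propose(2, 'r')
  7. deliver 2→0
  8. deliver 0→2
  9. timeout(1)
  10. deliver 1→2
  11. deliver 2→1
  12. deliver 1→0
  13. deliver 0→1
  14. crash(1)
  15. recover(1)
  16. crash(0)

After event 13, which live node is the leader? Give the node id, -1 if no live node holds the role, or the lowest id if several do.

1. timeout(2):  <2:cand t1 ->
2. deliver 2→0:  <0:foll t1 ->
3. deliver 0→2:  <2:lead t1 ->
4. deliver 2→1:  <1:foll t1 ->
5. deliver 1→2:  nop
6. propose(2,'r'):  <2:lead t1 r>
7. deliver 2→0:  <0:foll t1 r>
8. deliver 0→2:  nop
9. timeout(1):  <1:cand t2 ->
10. deliver 1→2:  <2:foll t2 r>
11. deliver 2→1:  nop
12. deliver 1→0:  <0:foll t2 r>
13. deliver 0→1:  <1:lead t2 ->

1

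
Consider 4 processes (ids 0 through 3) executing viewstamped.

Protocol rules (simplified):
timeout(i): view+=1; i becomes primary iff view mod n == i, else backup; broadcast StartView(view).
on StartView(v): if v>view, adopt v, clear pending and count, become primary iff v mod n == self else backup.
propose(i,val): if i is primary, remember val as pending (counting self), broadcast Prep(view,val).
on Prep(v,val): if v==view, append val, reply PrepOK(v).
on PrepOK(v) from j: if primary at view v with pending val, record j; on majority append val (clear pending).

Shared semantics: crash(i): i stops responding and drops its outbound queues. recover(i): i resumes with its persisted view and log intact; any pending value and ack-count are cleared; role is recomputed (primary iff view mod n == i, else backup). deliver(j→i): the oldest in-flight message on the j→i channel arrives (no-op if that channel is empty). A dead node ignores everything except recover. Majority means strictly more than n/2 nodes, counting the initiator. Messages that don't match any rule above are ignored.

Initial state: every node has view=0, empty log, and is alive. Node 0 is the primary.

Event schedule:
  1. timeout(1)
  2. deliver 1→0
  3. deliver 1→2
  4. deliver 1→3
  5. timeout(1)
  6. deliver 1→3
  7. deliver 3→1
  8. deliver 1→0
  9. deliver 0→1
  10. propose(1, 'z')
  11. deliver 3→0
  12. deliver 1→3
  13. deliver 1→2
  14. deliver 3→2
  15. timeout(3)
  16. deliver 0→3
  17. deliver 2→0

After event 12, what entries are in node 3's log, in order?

empty

[1] timeout(1) → N1(prim v1 [-])
[2] deliver 1→0 → N0(back v1 [-])
[3] deliver 1→2 → N2(back v1 [-])
[4] deliver 1→3 → N3(back v1 [-])
[5] timeout(1) → N1(back v2 [-])
[6] deliver 1→3 → N3(back v2 [-])
[7] deliver 3→1 → ∅
[8] deliver 1→0 → N0(back v2 [-])
[9] deliver 0→1 → ∅
[10] propose(1,'z') → ∅
[11] deliver 3→0 → ∅
[12] deliver 1→3 → ∅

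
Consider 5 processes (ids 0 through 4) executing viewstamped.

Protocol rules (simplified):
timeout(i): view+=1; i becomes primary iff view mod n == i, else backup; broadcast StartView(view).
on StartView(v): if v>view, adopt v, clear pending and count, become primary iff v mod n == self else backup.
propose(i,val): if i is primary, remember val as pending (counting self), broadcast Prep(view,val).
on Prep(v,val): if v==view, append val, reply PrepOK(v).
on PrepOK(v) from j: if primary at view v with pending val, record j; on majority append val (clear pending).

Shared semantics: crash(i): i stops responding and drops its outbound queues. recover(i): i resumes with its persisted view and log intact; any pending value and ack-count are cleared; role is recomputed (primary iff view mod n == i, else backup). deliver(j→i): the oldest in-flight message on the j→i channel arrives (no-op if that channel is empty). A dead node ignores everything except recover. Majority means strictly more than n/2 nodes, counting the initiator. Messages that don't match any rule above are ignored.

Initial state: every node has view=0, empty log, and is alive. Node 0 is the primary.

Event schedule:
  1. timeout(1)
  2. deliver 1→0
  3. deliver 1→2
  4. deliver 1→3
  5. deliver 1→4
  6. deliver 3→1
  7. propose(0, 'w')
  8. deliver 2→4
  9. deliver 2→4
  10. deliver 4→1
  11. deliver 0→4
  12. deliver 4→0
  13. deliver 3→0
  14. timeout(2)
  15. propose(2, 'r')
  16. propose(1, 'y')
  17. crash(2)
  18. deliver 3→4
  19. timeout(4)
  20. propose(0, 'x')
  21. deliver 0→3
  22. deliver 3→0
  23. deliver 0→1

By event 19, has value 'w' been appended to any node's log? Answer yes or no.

no

[1] timeout(1) → N1(prim v1 [-])
[2] deliver 1→0 → N0(back v1 [-])
[3] deliver 1→2 → N2(back v1 [-])
[4] deliver 1→3 → N3(back v1 [-])
[5] deliver 1→4 → N4(back v1 [-])
[6] deliver 3→1 → ∅
[7] propose(0,'w') → ∅
[8] deliver 2→4 → ∅
[9] deliver 2→4 → ∅
[10] deliver 4→1 → ∅
[11] deliver 0→4 → ∅
[12] deliver 4→0 → ∅
[13] deliver 3→0 → ∅
[14] timeout(2) → N2(prim v2 [-])
[15] propose(2,'r') → ∅
[16] propose(1,'y') → ∅
[17] crash(2) → N2(✗prim v2 [-])
[18] deliver 3→4 → ∅
[19] timeout(4) → N4(back v2 [-])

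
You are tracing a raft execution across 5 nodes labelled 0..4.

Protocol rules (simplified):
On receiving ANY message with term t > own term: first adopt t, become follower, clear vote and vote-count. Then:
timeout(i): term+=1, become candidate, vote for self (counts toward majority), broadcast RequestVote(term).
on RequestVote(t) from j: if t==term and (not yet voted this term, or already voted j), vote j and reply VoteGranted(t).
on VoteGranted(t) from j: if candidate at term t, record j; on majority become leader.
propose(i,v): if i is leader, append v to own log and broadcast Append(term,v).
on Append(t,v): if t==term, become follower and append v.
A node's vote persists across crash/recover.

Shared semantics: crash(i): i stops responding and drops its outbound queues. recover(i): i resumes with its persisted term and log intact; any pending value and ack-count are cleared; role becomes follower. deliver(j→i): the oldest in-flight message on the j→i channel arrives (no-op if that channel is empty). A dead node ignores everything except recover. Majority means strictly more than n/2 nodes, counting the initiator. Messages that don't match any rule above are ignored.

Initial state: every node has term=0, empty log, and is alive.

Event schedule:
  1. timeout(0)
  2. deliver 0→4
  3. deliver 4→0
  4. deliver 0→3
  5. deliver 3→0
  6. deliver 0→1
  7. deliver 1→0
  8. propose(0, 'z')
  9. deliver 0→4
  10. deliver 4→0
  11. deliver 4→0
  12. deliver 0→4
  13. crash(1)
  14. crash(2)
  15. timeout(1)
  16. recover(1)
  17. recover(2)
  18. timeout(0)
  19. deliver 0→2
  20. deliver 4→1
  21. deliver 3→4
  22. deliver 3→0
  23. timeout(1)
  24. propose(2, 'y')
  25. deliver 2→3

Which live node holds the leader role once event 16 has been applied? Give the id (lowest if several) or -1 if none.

0

[1] timeout(0) → N0(cand t1 [-])
[2] deliver 0→4 → N4(foll t1 [-])
[3] deliver 4→0 → ∅
[4] deliver 0→3 → N3(foll t1 [-])
[5] deliver 3→0 → N0(lead t1 [-])
[6] deliver 0→1 → N1(foll t1 [-])
[7] deliver 1→0 → ∅
[8] propose(0,'z') → N0(lead t1 [z])
[9] deliver 0→4 → N4(foll t1 [z])
[10] deliver 4→0 → ∅
[11] deliver 4→0 → ∅
[12] deliver 0→4 → ∅
[13] crash(1) → N1(✗foll t1 [-])
[14] crash(2) → N2(✗foll t0 [-])
[15] timeout(1) → ∅
[16] recover(1) → N1(foll t1 [-])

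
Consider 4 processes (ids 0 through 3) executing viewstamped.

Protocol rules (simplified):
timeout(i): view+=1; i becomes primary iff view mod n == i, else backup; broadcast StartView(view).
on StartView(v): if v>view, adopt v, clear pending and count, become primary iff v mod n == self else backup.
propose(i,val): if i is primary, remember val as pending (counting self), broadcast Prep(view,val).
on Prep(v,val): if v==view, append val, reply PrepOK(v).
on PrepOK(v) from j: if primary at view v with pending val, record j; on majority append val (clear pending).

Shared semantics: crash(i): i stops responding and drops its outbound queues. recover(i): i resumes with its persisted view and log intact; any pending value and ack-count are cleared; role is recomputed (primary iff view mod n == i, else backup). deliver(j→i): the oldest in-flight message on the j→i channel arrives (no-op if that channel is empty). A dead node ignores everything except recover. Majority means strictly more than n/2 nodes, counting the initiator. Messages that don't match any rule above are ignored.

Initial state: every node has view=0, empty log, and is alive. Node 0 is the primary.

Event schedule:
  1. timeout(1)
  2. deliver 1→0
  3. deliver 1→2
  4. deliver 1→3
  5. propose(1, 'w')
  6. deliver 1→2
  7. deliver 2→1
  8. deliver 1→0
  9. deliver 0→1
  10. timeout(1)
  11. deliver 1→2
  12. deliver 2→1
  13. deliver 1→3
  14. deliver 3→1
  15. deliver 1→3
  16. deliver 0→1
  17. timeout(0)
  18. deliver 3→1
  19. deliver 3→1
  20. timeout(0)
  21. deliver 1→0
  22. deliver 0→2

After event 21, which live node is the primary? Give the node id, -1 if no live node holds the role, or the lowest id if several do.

step 1 timeout(1): 1={prim,v=1,log=-}
step 2 deliver 1→0: 0={back,v=1,log=-}
step 3 deliver 1→2: 2={back,v=1,log=-}
step 4 deliver 1→3: 3={back,v=1,log=-}
step 5 propose(1,'w'): —
step 6 deliver 1→2: 2={back,v=1,log=w}
step 7 deliver 2→1: —
step 8 deliver 1→0: 0={back,v=1,log=w}
step 9 deliver 0→1: 1={prim,v=1,log=w}
step 10 timeout(1): 1={back,v=2,log=w}
step 11 deliver 1→2: 2={prim,v=2,log=w}
step 12 deliver 2→1: —
step 13 deliver 1→3: 3={back,v=1,log=w}
step 14 deliver 3→1: —
step 15 deliver 1→3: 3={back,v=2,log=w}
step 16 deliver 0→1: —
step 17 timeout(0): 0={back,v=2,log=w}
step 18 deliver 3→1: —
step 19 deliver 3→1: —
step 20 timeout(0): 0={back,v=3,log=w}
step 21 deliver 1→0: —

2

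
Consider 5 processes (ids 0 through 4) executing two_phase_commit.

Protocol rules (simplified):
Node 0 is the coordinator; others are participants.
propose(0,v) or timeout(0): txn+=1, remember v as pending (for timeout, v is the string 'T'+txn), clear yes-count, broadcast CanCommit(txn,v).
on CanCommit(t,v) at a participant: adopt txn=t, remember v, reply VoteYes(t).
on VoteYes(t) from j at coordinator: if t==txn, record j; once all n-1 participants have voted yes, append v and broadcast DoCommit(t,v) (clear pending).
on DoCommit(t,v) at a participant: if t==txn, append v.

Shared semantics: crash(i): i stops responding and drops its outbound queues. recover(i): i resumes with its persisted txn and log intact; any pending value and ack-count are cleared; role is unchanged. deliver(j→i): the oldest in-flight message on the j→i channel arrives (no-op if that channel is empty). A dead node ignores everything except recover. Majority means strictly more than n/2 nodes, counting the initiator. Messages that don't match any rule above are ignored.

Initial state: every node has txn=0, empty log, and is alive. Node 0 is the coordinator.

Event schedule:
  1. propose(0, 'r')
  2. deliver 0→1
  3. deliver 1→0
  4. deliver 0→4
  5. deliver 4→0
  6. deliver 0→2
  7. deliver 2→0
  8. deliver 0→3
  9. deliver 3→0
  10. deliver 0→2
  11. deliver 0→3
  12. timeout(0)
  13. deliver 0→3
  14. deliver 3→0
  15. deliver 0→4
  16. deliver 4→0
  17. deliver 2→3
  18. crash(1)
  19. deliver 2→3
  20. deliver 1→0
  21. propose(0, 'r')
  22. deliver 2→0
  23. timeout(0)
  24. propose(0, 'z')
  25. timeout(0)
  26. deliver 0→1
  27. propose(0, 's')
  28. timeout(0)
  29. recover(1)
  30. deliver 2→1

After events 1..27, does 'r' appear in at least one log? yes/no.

step 1 propose(0,'r'): 0={coor,t=1,log=-}
step 2 deliver 0→1: 1={part,t=1,log=-}
step 3 deliver 1→0: —
step 4 deliver 0→4: 4={part,t=1,log=-}
step 5 deliver 4→0: —
step 6 deliver 0→2: 2={part,t=1,log=-}
step 7 deliver 2→0: —
step 8 deliver 0→3: 3={part,t=1,log=-}
step 9 deliver 3→0: 0={coor,t=1,log=r}
step 10 deliver 0→2: 2={part,t=1,log=r}
step 11 deliver 0→3: 3={part,t=1,log=r}
step 12 timeout(0): 0={coor,t=2,log=r}
step 13 deliver 0→3: 3={part,t=2,log=r}
step 14 deliver 3→0: —
step 15 deliver 0→4: 4={part,t=1,log=r}
step 16 deliver 4→0: —
step 17 deliver 2→3: —
step 18 crash(1): 1={✗part,t=1,log=-}
step 19 deliver 2→3: —
step 20 deliver 1→0: —
step 21 propose(0,'r'): 0={coor,t=3,log=r}
step 22 deliver 2→0: —
step 23 timeout(0): 0={coor,t=4,log=r}
step 24 propose(0,'z'): 0={coor,t=5,log=r}
step 25 timeout(0): 0={coor,t=6,log=r}
step 26 deliver 0→1: —
step 27 propose(0,'s'): 0={coor,t=7,log=r}

yes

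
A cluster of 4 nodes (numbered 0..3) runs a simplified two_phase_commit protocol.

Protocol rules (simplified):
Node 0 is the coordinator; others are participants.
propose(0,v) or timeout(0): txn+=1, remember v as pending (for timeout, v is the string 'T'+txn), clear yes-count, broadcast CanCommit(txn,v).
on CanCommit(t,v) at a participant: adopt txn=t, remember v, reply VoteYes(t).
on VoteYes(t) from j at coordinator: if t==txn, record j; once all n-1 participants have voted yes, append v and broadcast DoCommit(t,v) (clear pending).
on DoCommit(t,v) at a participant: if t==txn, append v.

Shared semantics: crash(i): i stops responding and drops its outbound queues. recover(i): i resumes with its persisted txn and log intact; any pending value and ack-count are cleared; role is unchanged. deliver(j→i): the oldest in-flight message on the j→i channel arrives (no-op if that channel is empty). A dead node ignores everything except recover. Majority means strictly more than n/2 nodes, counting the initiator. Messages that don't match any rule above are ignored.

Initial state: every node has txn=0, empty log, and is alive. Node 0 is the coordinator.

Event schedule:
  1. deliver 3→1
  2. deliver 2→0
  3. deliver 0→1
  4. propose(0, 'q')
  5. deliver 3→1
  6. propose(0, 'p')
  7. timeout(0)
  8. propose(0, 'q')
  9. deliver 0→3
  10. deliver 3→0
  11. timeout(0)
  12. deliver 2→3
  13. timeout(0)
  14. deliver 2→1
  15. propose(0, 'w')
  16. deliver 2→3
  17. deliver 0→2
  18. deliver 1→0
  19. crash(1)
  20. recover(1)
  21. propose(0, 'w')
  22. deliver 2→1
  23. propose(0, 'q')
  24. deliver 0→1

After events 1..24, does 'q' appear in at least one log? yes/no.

no

[1] deliver 3→1 → ∅
[2] deliver 2→0 → ∅
[3] deliver 0→1 → ∅
[4] propose(0,'q') → N0(coor t1 [-])
[5] deliver 3→1 → ∅
[6] propose(0,'p') → N0(coor t2 [-])
[7] timeout(0) → N0(coor t3 [-])
[8] propose(0,'q') → N0(coor t4 [-])
[9] deliver 0→3 → N3(part t1 [-])
[10] deliver 3→0 → ∅
[11] timeout(0) → N0(coor t5 [-])
[12] deliver 2→3 → ∅
[13] timeout(0) → N0(coor t6 [-])
[14] deliver 2→1 → ∅
[15] propose(0,'w') → N0(coor t7 [-])
[16] deliver 2→3 → ∅
[17] deliver 0→2 → N2(part t1 [-])
[18] deliver 1→0 → ∅
[19] crash(1) → N1(✗part t0 [-])
[20] recover(1) → N1(part t0 [-])
[21] propose(0,'w') → N0(coor t8 [-])
[22] deliver 2→1 → ∅
[23] propose(0,'q') → N0(coor t9 [-])
[24] deliver 0→1 → N1(part t1 [-])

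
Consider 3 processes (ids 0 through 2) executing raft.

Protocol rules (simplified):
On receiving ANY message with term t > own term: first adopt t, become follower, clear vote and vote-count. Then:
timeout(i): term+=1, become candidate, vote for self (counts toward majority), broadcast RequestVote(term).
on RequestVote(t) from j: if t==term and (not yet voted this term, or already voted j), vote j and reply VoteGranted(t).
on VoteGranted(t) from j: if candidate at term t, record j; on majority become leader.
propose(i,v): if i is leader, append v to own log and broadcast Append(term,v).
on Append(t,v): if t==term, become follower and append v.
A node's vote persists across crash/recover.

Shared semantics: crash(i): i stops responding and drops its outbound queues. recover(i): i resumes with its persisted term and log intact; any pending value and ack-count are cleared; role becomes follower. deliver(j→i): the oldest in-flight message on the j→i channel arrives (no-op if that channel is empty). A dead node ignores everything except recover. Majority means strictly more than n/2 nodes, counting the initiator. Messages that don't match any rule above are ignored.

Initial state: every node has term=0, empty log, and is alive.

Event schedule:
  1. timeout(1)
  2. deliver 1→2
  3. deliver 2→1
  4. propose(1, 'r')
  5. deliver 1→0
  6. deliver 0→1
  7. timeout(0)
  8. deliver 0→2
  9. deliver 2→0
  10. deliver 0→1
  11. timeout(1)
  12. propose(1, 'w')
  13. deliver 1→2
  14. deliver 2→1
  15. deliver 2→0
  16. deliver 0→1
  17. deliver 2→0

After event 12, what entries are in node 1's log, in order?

r

1. timeout(1):  <1:cand t1 ->
2. deliver 1→2:  <2:foll t1 ->
3. deliver 2→1:  <1:lead t1 ->
4. propose(1,'r'):  <1:lead t1 r>
5. deliver 1→0:  <0:foll t1 ->
6. deliver 0→1:  nop
7. timeout(0):  <0:cand t2 ->
8. deliver 0→2:  <2:foll t2 ->
9. deliver 2→0:  <0:lead t2 ->
10. deliver 0→1:  <1:foll t2 r>
11. timeout(1):  <1:cand t3 r>
12. propose(1,'w'):  nop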